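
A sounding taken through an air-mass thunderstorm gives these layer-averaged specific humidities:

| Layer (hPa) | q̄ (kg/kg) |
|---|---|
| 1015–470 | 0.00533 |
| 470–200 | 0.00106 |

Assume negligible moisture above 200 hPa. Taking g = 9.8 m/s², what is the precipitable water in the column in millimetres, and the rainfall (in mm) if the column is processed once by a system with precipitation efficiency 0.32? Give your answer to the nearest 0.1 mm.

Precipitable water is the column-integrated vapour mass per unit area: PW = (1/g) Σ q̄ Δp, with q in kg/kg and Δp in Pa (1 kg/m² of water = 1 mm).
Layer 1015–470 hPa: Δp = 545 hPa = 54500 Pa, q̄ = 0.00533 kg/kg → 0.00533 × 54500 / 9.8 = 29.64 mm
Layer 470–200 hPa: Δp = 270 hPa = 27000 Pa, q̄ = 0.00106 kg/kg → 0.00106 × 27000 / 9.8 = 2.92 mm
PW = 29.64 + 2.92 = 32.56 ≈ 32.6 mm.
Rainfall = ε × PW = 0.32 × 32.6 = 10.4 mm.

PW ≈ 32.6 mm; rainfall ≈ 10.4 mm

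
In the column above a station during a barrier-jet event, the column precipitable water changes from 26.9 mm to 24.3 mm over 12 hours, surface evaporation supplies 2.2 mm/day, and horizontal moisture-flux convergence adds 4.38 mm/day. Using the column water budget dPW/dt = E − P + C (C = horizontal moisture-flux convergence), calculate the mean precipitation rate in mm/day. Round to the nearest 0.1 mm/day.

P ≈ 11.8 mm/day

dPW/dt = (24.3 − 26.9) mm / (12/24 day) = -5.200 mm/day.
P = E + C − dPW/dt = 2.2 + (4.38) − (-5.200) = 11.8 mm/day.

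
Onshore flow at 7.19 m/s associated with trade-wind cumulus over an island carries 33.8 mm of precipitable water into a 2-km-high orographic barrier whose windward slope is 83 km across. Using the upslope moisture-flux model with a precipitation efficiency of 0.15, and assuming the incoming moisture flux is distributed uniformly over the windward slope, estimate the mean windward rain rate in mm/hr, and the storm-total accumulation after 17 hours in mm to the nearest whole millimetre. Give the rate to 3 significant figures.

R ≈ 1.58 mm/hr; total ≈ 27 mm

Incoming column moisture flux per unit ridge length: F = V × PW = 7.19 × 33.8 = 243.022 mm·m/s.
Spread over the 83 km slope with efficiency ε = 0.15: R = ε·F/W = 0.15 × 243.022 / 83000 m = 4.392e-04 mm/s.
R = 4.392e-04 × 3600 = 1.58 mm/hr.
Over 17 h: total = 1.58 × 17 = 26.86 ≈ 27 mm.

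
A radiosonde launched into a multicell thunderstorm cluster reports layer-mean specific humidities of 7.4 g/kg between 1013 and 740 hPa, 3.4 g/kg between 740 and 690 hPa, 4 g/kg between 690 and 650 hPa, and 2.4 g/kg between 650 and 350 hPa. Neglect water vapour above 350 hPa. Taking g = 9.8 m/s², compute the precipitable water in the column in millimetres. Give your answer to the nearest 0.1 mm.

Precipitable water is the column-integrated vapour mass per unit area: PW = (1/g) Σ q̄ Δp, with q in kg/kg and Δp in Pa (1 kg/m² of water = 1 mm).
Layer 1013–740 hPa: Δp = 273 hPa = 27300 Pa, q̄ = 0.0074 kg/kg → 0.0074 × 27300 / 9.8 = 20.61 mm
Layer 740–690 hPa: Δp = 50 hPa = 5000 Pa, q̄ = 0.0034 kg/kg → 0.0034 × 5000 / 9.8 = 1.73 mm
Layer 690–650 hPa: Δp = 40 hPa = 4000 Pa, q̄ = 0.004 kg/kg → 0.004 × 4000 / 9.8 = 1.63 mm
Layer 650–350 hPa: Δp = 300 hPa = 30000 Pa, q̄ = 0.0024 kg/kg → 0.0024 × 30000 / 9.8 = 7.35 mm
PW = 20.61 + 1.73 + 1.63 + 7.35 = 31.32 ≈ 31.3 mm.

PW ≈ 31.3 mm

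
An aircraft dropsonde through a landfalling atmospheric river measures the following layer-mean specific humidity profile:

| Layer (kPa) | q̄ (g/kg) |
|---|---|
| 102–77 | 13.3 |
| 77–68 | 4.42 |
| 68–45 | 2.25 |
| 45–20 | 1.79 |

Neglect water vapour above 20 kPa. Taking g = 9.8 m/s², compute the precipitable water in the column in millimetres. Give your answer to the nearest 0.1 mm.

Precipitable water is the column-integrated vapour mass per unit area: PW = (1/g) Σ q̄ Δp, with q in kg/kg and Δp in Pa (1 kg/m² of water = 1 mm).
Layer 102–77 kPa: Δp = 250 hPa = 25000 Pa, q̄ = 0.0133 kg/kg → 0.0133 × 25000 / 9.8 = 33.93 mm
Layer 77–68 kPa: Δp = 90 hPa = 9000 Pa, q̄ = 0.00442 kg/kg → 0.00442 × 9000 / 9.8 = 4.06 mm
Layer 68–45 kPa: Δp = 230 hPa = 23000 Pa, q̄ = 0.00225 kg/kg → 0.00225 × 23000 / 9.8 = 5.28 mm
Layer 45–20 kPa: Δp = 250 hPa = 25000 Pa, q̄ = 0.00179 kg/kg → 0.00179 × 25000 / 9.8 = 4.57 mm
PW = 33.93 + 4.06 + 5.28 + 4.57 = 47.84 ≈ 47.8 mm.

PW ≈ 47.8 mm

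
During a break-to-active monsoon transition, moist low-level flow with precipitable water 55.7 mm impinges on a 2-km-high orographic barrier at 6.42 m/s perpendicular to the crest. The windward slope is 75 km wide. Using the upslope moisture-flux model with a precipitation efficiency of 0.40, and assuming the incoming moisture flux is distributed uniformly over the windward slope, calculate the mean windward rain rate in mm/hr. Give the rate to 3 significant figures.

R ≈ 6.87 mm/hr

Incoming column moisture flux per unit ridge length: F = V × PW = 6.42 × 55.7 = 357.594 mm·m/s.
Spread over the 75 km slope with efficiency ε = 0.40: R = ε·F/W = 0.40 × 357.594 / 75000 m = 1.907e-03 mm/s.
R = 1.907e-03 × 3600 = 6.87 mm/hr.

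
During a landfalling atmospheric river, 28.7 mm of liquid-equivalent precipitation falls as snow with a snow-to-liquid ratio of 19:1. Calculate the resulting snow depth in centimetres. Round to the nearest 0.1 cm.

Snow depth = liquid × ratio = 28.7 mm × 19 = 545.3 mm = 54.5 cm.

snow depth ≈ 54.5 cm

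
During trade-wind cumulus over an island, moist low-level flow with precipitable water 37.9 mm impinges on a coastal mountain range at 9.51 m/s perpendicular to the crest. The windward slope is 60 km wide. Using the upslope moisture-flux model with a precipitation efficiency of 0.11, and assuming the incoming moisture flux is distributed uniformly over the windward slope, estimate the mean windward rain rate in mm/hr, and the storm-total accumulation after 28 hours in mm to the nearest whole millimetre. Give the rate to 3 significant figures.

Incoming column moisture flux per unit ridge length: F = V × PW = 9.51 × 37.9 = 360.429 mm·m/s.
Spread over the 60 km slope with efficiency ε = 0.11: R = ε·F/W = 0.11 × 360.429 / 60000 m = 6.608e-04 mm/s.
R = 6.608e-04 × 3600 = 2.38 mm/hr.
Over 28 h: total = 2.38 × 28 = 66.64 ≈ 67 mm.

R ≈ 2.38 mm/hr; total ≈ 67 mm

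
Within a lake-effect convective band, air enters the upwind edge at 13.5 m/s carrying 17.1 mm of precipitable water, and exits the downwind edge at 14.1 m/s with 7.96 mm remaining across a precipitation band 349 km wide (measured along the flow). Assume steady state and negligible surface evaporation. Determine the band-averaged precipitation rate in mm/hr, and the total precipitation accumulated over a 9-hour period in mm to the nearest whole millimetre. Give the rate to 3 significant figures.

Column moisture flux per unit crosswind length is F = V × PW.
Inflow: F_in = 13.5 × 17.1 = 230.85 mm·m/s
Outflow: F_out = 14.1 × 7.96 = 112.236 mm·m/s
Steady-state rate R = (F_in − F_out)/L = (230.85 − 112.236) / 349000 m = 3.399e-04 mm/s.
R = 3.399e-04 × 3600 = 1.22 mm/hr.
Over 9 h: total = 1.22 × 9 = 10.98 ≈ 11 mm.

R ≈ 1.22 mm/hr; total ≈ 11 mm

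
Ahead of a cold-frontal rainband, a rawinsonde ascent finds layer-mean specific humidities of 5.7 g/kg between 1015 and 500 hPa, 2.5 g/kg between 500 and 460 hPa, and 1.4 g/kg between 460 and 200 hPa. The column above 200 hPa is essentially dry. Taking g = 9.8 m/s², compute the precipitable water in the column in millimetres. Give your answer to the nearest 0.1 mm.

PW ≈ 34.7 mm

Precipitable water is the column-integrated vapour mass per unit area: PW = (1/g) Σ q̄ Δp, with q in kg/kg and Δp in Pa (1 kg/m² of water = 1 mm).
Layer 1015–500 hPa: Δp = 515 hPa = 51500 Pa, q̄ = 0.0057 kg/kg → 0.0057 × 51500 / 9.8 = 29.95 mm
Layer 500–460 hPa: Δp = 40 hPa = 4000 Pa, q̄ = 0.0025 kg/kg → 0.0025 × 4000 / 9.8 = 1.02 mm
Layer 460–200 hPa: Δp = 260 hPa = 26000 Pa, q̄ = 0.0014 kg/kg → 0.0014 × 26000 / 9.8 = 3.71 mm
PW = 29.95 + 1.02 + 3.71 = 34.68 ≈ 34.7 mm.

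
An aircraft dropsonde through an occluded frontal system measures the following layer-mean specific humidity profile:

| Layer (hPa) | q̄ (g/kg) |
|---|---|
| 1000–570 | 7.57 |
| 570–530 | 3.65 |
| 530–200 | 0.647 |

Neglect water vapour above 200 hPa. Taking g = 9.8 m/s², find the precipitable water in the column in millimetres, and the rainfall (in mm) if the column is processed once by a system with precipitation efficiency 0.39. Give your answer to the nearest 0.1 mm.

PW ≈ 36.9 mm; rainfall ≈ 14.4 mm

Precipitable water is the column-integrated vapour mass per unit area: PW = (1/g) Σ q̄ Δp, with q in kg/kg and Δp in Pa (1 kg/m² of water = 1 mm).
Layer 1000–570 hPa: Δp = 430 hPa = 43000 Pa, q̄ = 0.00757 kg/kg → 0.00757 × 43000 / 9.8 = 33.22 mm
Layer 570–530 hPa: Δp = 40 hPa = 4000 Pa, q̄ = 0.00365 kg/kg → 0.00365 × 4000 / 9.8 = 1.49 mm
Layer 530–200 hPa: Δp = 330 hPa = 33000 Pa, q̄ = 0.000647 kg/kg → 0.000647 × 33000 / 9.8 = 2.18 mm
PW = 33.22 + 1.49 + 2.18 = 36.89 ≈ 36.9 mm.
Rainfall = ε × PW = 0.39 × 36.9 = 14.4 mm.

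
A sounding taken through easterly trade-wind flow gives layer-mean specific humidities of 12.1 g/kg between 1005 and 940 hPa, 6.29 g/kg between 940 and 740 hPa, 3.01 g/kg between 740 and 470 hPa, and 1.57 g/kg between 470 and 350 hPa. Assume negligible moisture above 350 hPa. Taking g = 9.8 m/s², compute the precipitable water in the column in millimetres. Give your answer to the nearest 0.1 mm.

PW ≈ 31.1 mm

Precipitable water is the column-integrated vapour mass per unit area: PW = (1/g) Σ q̄ Δp, with q in kg/kg and Δp in Pa (1 kg/m² of water = 1 mm).
Layer 1005–940 hPa: Δp = 65 hPa = 6500 Pa, q̄ = 0.0121 kg/kg → 0.0121 × 6500 / 9.8 = 8.03 mm
Layer 940–740 hPa: Δp = 200 hPa = 20000 Pa, q̄ = 0.00629 kg/kg → 0.00629 × 20000 / 9.8 = 12.84 mm
Layer 740–470 hPa: Δp = 270 hPa = 27000 Pa, q̄ = 0.00301 kg/kg → 0.00301 × 27000 / 9.8 = 8.29 mm
Layer 470–350 hPa: Δp = 120 hPa = 12000 Pa, q̄ = 0.00157 kg/kg → 0.00157 × 12000 / 9.8 = 1.92 mm
PW = 8.03 + 12.84 + 8.29 + 1.92 = 31.08 ≈ 31.1 mm.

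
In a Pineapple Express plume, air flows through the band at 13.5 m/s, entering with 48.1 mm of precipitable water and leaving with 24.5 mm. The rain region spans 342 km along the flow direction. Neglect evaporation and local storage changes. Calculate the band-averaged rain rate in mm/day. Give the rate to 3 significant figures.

Column moisture flux per unit crosswind length is F = V × PW.
Inflow: F_in = 13.5 × 48.1 = 649.35 mm·m/s
Outflow: F_out = 13.5 × 24.5 = 330.75 mm·m/s
Steady-state rate R = (F_in − F_out)/L = (649.35 − 330.75) / 342000 m = 9.316e-04 mm/s.
R = 9.316e-04 × 3600 × 24 = 80.5 mm/day.

R ≈ 80.5 mm/day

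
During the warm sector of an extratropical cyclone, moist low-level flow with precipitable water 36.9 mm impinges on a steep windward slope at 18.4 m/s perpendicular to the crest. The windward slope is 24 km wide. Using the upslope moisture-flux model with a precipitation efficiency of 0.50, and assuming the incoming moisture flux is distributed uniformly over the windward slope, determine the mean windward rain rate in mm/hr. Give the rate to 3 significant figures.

R ≈ 50.9 mm/hr

Incoming column moisture flux per unit ridge length: F = V × PW = 18.4 × 36.9 = 678.96 mm·m/s.
Spread over the 24 km slope with efficiency ε = 0.50: R = ε·F/W = 0.50 × 678.96 / 24000 m = 1.414e-02 mm/s.
R = 1.414e-02 × 3600 = 50.9 mm/hr.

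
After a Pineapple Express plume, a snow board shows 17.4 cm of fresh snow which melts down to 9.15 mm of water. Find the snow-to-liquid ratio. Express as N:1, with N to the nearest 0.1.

ratio ≈ 19.0

Ratio = snow depth / SWE = 174 mm / 9.15 mm = 19.0, i.e. 19.0:1.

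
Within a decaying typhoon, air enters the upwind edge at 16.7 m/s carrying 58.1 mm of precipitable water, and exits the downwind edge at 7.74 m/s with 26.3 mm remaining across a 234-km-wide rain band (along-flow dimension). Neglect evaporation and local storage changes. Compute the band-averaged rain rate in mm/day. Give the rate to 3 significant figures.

R ≈ 283 mm/day

Column moisture flux per unit crosswind length is F = V × PW.
Inflow: F_in = 16.7 × 58.1 = 970.27 mm·m/s
Outflow: F_out = 7.74 × 26.3 = 203.562 mm·m/s
Steady-state rate R = (F_in − F_out)/L = (970.27 − 203.562) / 234000 m = 3.277e-03 mm/s.
R = 3.277e-03 × 3600 × 24 = 283 mm/day.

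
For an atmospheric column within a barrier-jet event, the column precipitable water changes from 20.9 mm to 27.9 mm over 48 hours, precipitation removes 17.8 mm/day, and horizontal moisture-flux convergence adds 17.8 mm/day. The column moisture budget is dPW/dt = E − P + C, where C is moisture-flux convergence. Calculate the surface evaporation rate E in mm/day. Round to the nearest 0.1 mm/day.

E ≈ 3.5 mm/day

dPW/dt = (27.9 − 20.9) mm / (48/24 day) = +3.500 mm/day.
E = dPW/dt + P − C = (+3.500) + 17.8 − (17.8) = 3.5 mm/day.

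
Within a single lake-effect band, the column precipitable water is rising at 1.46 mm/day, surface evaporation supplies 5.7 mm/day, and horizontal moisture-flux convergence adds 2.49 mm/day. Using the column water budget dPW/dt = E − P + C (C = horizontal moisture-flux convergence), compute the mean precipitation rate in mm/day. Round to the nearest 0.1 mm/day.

dPW/dt = +1.46 mm/day.
P = E + C − dPW/dt = 5.7 + (2.49) − (+1.46) = 6.7 mm/day.

P ≈ 6.7 mm/day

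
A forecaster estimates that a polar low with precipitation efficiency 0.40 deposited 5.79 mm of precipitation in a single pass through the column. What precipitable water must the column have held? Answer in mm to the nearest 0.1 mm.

PW ≈ 14.5 mm

PW = precipitation / ε = 5.79 / 0.40 = 14.5 mm.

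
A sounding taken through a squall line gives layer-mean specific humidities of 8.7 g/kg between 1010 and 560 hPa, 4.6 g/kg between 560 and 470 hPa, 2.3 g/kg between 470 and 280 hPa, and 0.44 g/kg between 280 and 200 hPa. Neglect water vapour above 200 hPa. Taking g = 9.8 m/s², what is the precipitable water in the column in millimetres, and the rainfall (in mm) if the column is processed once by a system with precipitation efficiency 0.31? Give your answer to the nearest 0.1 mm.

Precipitable water is the column-integrated vapour mass per unit area: PW = (1/g) Σ q̄ Δp, with q in kg/kg and Δp in Pa (1 kg/m² of water = 1 mm).
Layer 1010–560 hPa: Δp = 450 hPa = 45000 Pa, q̄ = 0.0087 kg/kg → 0.0087 × 45000 / 9.8 = 39.95 mm
Layer 560–470 hPa: Δp = 90 hPa = 9000 Pa, q̄ = 0.0046 kg/kg → 0.0046 × 9000 / 9.8 = 4.22 mm
Layer 470–280 hPa: Δp = 190 hPa = 19000 Pa, q̄ = 0.0023 kg/kg → 0.0023 × 19000 / 9.8 = 4.46 mm
Layer 280–200 hPa: Δp = 80 hPa = 8000 Pa, q̄ = 0.00044 kg/kg → 0.00044 × 8000 / 9.8 = 0.36 mm
PW = 39.95 + 4.22 + 4.46 + 0.36 = 48.99 ≈ 49.0 mm.
Rainfall = ε × PW = 0.31 × 49.0 = 15.2 mm.

PW ≈ 49.0 mm; rainfall ≈ 15.2 mm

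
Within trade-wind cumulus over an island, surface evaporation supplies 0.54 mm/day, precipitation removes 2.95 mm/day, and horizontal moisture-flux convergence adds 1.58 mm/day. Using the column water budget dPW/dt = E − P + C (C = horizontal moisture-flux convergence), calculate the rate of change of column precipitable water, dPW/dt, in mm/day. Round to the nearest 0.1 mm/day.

dPW/dt = E − P + C = 0.54 − 2.95 + (1.58) = -0.8 mm/day.

dPW/dt ≈ -0.8 mm/day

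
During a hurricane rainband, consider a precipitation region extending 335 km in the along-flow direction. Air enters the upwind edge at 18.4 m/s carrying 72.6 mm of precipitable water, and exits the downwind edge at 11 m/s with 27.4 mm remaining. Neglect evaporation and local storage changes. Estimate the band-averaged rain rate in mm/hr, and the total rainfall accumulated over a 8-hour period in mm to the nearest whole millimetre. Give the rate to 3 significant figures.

Column moisture flux per unit crosswind length is F = V × PW.
Inflow: F_in = 18.4 × 72.6 = 1335.84 mm·m/s
Outflow: F_out = 11 × 27.4 = 301.4 mm·m/s
Steady-state rate R = (F_in − F_out)/L = (1335.84 − 301.4) / 335000 m = 3.088e-03 mm/s.
R = 3.088e-03 × 3600 = 11.1 mm/hr.
Over 8 h: total = 11.1 × 8 = 88.8 ≈ 89 mm.

R ≈ 11.1 mm/hr; total ≈ 89 mm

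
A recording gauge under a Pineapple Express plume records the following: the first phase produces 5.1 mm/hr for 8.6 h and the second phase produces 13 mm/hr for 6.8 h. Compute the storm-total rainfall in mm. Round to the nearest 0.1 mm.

Total = Σ Rᵢ Δtᵢ = 5.1 × 8.6 + 13 × 6.8
      = 43.86 + 88.4 = 132.3 mm.

total ≈ 132.3 mm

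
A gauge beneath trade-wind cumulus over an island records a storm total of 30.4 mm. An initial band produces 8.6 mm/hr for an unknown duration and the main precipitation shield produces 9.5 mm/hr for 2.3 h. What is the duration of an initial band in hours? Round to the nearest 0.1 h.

duration ≈ 1.0 h

Known phases: 9.5 × 2.3 = 21.85 mm.
Remaining depth = 30.4 − 21.85 = 8.55 mm.
Duration = 8.55 / 8.6 = 1.0 h.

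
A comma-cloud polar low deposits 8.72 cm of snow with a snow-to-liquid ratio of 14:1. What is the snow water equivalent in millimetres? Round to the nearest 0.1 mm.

SWE = snow depth / ratio = 8.72 cm / 14 = 0.623 cm = 6.2 mm.

SWE ≈ 6.2 mm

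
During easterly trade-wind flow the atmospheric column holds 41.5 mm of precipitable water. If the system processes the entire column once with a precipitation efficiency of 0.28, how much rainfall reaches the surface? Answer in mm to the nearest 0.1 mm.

rainfall ≈ 11.6 mm

Rainfall = ε × PW = 0.28 × 41.5 = 11.6 mm.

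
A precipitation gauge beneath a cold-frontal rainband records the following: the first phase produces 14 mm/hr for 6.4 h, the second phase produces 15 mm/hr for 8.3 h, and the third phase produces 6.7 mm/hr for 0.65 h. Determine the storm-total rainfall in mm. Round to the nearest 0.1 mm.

total ≈ 218.5 mm

Total = Σ Rᵢ Δtᵢ = 14 × 6.4 + 15 × 8.3 + 6.7 × 0.65
      = 89.6 + 124.5 + 4.355 = 218.5 mm.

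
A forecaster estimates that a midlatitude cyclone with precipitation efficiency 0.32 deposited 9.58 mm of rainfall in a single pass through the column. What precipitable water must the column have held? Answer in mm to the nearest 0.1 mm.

PW ≈ 29.9 mm

PW = rainfall / ε = 9.58 / 0.32 = 29.9 mm.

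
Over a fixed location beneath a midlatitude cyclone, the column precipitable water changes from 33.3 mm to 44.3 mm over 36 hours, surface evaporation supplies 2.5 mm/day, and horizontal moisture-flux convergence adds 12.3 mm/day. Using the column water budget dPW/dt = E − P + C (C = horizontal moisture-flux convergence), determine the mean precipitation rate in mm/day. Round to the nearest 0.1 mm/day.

dPW/dt = (44.3 − 33.3) mm / (36/24 day) = +7.333 mm/day.
P = E + C − dPW/dt = 2.5 + (12.3) − (+7.333) = 7.5 mm/day.

P ≈ 7.5 mm/day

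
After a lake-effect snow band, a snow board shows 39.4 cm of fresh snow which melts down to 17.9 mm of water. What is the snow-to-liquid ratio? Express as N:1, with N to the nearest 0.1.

ratio ≈ 22.0

Ratio = snow depth / SWE = 394 mm / 17.9 mm = 22.0, i.e. 22.0:1.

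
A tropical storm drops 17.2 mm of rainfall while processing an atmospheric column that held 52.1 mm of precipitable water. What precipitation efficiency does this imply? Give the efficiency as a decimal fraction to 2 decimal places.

ε ≈ 0.33

ε = rainfall / PW = 17.2 / 52.1 = 0.33.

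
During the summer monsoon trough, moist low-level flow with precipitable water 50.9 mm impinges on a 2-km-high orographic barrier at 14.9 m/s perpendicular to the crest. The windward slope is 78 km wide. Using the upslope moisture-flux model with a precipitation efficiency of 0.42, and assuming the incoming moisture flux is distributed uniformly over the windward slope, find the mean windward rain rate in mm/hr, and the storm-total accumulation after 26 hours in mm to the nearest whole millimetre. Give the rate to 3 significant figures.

R ≈ 14.7 mm/hr; total ≈ 382 mm

Incoming column moisture flux per unit ridge length: F = V × PW = 14.9 × 50.9 = 758.41 mm·m/s.
Spread over the 78 km slope with efficiency ε = 0.42: R = ε·F/W = 0.42 × 758.41 / 78000 m = 4.084e-03 mm/s.
R = 4.084e-03 × 3600 = 14.7 mm/hr.
Over 26 h: total = 14.7 × 26 = 382.2 ≈ 382 mm.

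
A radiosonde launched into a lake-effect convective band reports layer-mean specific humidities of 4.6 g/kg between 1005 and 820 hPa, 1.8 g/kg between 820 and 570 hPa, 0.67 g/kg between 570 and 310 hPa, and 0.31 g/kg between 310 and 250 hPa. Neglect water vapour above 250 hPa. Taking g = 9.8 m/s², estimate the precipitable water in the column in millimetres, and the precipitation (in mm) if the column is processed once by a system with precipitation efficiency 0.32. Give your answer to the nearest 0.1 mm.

PW ≈ 15.2 mm; precipitation ≈ 4.9 mm

Precipitable water is the column-integrated vapour mass per unit area: PW = (1/g) Σ q̄ Δp, with q in kg/kg and Δp in Pa (1 kg/m² of water = 1 mm).
Layer 1005–820 hPa: Δp = 185 hPa = 18500 Pa, q̄ = 0.0046 kg/kg → 0.0046 × 18500 / 9.8 = 8.68 mm
Layer 820–570 hPa: Δp = 250 hPa = 25000 Pa, q̄ = 0.0018 kg/kg → 0.0018 × 25000 / 9.8 = 4.59 mm
Layer 570–310 hPa: Δp = 260 hPa = 26000 Pa, q̄ = 0.00067 kg/kg → 0.00067 × 26000 / 9.8 = 1.78 mm
Layer 310–250 hPa: Δp = 60 hPa = 6000 Pa, q̄ = 0.00031 kg/kg → 0.00031 × 6000 / 9.8 = 0.19 mm
PW = 8.68 + 4.59 + 1.78 + 0.19 = 15.24 ≈ 15.2 mm.
Precipitation = ε × PW = 0.32 × 15.2 = 4.9 mm.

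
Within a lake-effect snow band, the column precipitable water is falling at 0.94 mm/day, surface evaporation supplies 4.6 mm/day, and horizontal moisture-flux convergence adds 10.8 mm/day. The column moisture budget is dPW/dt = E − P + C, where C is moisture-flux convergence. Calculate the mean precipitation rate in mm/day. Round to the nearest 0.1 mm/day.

P ≈ 16.3 mm/day

dPW/dt = -0.94 mm/day.
P = E + C − dPW/dt = 4.6 + (10.8) − (-0.94) = 16.3 mm/day.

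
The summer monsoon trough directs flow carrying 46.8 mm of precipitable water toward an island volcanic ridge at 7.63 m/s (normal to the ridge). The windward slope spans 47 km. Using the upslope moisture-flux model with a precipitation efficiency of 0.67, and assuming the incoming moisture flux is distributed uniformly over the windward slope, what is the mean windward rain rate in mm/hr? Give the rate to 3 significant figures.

R ≈ 18.3 mm/hr

Incoming column moisture flux per unit ridge length: F = V × PW = 7.63 × 46.8 = 357.084 mm·m/s.
Spread over the 47 km slope with efficiency ε = 0.67: R = ε·F/W = 0.67 × 357.084 / 47000 m = 5.090e-03 mm/s.
R = 5.090e-03 × 3600 = 18.3 mm/hr.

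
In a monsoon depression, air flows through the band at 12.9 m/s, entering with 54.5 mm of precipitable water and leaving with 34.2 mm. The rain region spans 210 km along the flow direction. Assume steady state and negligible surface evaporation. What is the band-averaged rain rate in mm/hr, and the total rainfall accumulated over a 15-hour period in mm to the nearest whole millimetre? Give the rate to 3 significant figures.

Column moisture flux per unit crosswind length is F = V × PW.
Inflow: F_in = 12.9 × 54.5 = 703.05 mm·m/s
Outflow: F_out = 12.9 × 34.2 = 441.18 mm·m/s
Steady-state rate R = (F_in − F_out)/L = (703.05 − 441.18) / 210000 m = 1.247e-03 mm/s.
R = 1.247e-03 × 3600 = 4.49 mm/hr.
Over 15 h: total = 4.49 × 15 = 67.35 ≈ 67 mm.

R ≈ 4.49 mm/hr; total ≈ 67 mm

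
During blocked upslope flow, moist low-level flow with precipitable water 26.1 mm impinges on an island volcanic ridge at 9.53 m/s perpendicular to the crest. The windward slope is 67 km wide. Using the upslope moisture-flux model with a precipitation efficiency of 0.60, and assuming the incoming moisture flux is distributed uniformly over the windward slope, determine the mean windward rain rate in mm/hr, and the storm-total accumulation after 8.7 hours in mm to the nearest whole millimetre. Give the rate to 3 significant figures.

R ≈ 8.02 mm/hr; total ≈ 70 mm

Incoming column moisture flux per unit ridge length: F = V × PW = 9.53 × 26.1 = 248.733 mm·m/s.
Spread over the 67 km slope with efficiency ε = 0.60: R = ε·F/W = 0.60 × 248.733 / 67000 m = 2.227e-03 mm/s.
R = 2.227e-03 × 3600 = 8.02 mm/hr.
Over 8.7 h: total = 8.02 × 8.7 = 69.774 ≈ 70 mm.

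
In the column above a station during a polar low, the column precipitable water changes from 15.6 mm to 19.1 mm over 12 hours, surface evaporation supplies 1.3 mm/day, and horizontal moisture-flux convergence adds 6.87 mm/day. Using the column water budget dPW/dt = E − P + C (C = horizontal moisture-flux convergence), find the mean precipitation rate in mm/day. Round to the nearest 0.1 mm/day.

dPW/dt = (19.1 − 15.6) mm / (12/24 day) = +7.000 mm/day.
P = E + C − dPW/dt = 1.3 + (6.87) − (+7.000) = 1.2 mm/day.

P ≈ 1.2 mm/day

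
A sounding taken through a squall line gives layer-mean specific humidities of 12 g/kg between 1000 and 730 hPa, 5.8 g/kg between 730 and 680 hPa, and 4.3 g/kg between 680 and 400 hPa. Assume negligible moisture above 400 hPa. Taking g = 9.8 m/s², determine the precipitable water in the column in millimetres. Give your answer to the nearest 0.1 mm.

Precipitable water is the column-integrated vapour mass per unit area: PW = (1/g) Σ q̄ Δp, with q in kg/kg and Δp in Pa (1 kg/m² of water = 1 mm).
Layer 1000–730 hPa: Δp = 270 hPa = 27000 Pa, q̄ = 0.012 kg/kg → 0.012 × 27000 / 9.8 = 33.06 mm
Layer 730–680 hPa: Δp = 50 hPa = 5000 Pa, q̄ = 0.0058 kg/kg → 0.0058 × 5000 / 9.8 = 2.96 mm
Layer 680–400 hPa: Δp = 280 hPa = 28000 Pa, q̄ = 0.0043 kg/kg → 0.0043 × 28000 / 9.8 = 12.29 mm
PW = 33.06 + 2.96 + 12.29 = 48.31 ≈ 48.3 mm.

PW ≈ 48.3 mm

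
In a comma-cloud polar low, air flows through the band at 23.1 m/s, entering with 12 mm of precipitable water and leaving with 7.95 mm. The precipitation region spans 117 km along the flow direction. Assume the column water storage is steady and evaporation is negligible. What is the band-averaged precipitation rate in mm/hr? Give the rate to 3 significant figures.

Column moisture flux per unit crosswind length is F = V × PW.
Inflow: F_in = 23.1 × 12 = 277.2 mm·m/s
Outflow: F_out = 23.1 × 7.95 = 183.645 mm·m/s
Steady-state rate R = (F_in − F_out)/L = (277.2 − 183.645) / 117000 m = 7.996e-04 mm/s.
R = 7.996e-04 × 3600 = 2.88 mm/hr.

R ≈ 2.88 mm/hr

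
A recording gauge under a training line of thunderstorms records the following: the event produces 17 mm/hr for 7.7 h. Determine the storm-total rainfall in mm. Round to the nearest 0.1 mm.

Total = Σ Rᵢ Δtᵢ = 17 × 7.7
      = 130.9 = 130.9 mm.

total ≈ 130.9 mm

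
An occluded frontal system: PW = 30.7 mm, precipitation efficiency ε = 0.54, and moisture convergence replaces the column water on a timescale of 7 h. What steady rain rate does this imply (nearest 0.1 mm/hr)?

Each overturning extracts ε × PW = 0.54 × 30.7 = 16.578 mm.
Rate = ε·PW / τ = 16.578 / 7 h = 2.4 mm/hr.

R ≈ 2.4 mm/hr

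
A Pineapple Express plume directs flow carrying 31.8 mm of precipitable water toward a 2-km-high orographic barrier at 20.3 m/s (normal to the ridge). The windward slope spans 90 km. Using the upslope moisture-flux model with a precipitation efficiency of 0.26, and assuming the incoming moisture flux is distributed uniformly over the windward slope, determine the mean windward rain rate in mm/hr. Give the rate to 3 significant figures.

Incoming column moisture flux per unit ridge length: F = V × PW = 20.3 × 31.8 = 645.54 mm·m/s.
Spread over the 90 km slope with efficiency ε = 0.26: R = ε·F/W = 0.26 × 645.54 / 90000 m = 1.865e-03 mm/s.
R = 1.865e-03 × 3600 = 6.71 mm/hr.

R ≈ 6.71 mm/hr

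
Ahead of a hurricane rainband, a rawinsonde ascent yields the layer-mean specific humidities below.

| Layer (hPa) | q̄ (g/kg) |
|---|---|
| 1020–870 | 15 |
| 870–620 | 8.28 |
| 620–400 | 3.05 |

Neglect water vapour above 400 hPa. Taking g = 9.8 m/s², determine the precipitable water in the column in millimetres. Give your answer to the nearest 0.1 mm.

PW ≈ 50.9 mm

Precipitable water is the column-integrated vapour mass per unit area: PW = (1/g) Σ q̄ Δp, with q in kg/kg and Δp in Pa (1 kg/m² of water = 1 mm).
Layer 1020–870 hPa: Δp = 150 hPa = 15000 Pa, q̄ = 0.015 kg/kg → 0.015 × 15000 / 9.8 = 22.96 mm
Layer 870–620 hPa: Δp = 250 hPa = 25000 Pa, q̄ = 0.00828 kg/kg → 0.00828 × 25000 / 9.8 = 21.12 mm
Layer 620–400 hPa: Δp = 220 hPa = 22000 Pa, q̄ = 0.00305 kg/kg → 0.00305 × 22000 / 9.8 = 6.85 mm
PW = 22.96 + 21.12 + 6.85 = 50.93 ≈ 50.9 mm.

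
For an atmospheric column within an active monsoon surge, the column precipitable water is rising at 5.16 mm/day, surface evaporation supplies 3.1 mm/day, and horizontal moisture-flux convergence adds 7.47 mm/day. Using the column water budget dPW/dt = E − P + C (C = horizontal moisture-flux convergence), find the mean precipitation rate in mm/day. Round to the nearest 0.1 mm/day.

dPW/dt = +5.16 mm/day.
P = E + C − dPW/dt = 3.1 + (7.47) − (+5.16) = 5.4 mm/day.

P ≈ 5.4 mm/day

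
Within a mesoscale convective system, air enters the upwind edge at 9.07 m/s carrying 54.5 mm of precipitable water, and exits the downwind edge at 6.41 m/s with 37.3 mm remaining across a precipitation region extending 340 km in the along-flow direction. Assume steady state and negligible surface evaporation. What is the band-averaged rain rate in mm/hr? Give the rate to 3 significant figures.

Column moisture flux per unit crosswind length is F = V × PW.
Inflow: F_in = 9.07 × 54.5 = 494.315 mm·m/s
Outflow: F_out = 6.41 × 37.3 = 239.093 mm·m/s
Steady-state rate R = (F_in − F_out)/L = (494.315 − 239.093) / 340000 m = 7.507e-04 mm/s.
R = 7.507e-04 × 3600 = 2.70 mm/hr.

R ≈ 2.70 mm/hr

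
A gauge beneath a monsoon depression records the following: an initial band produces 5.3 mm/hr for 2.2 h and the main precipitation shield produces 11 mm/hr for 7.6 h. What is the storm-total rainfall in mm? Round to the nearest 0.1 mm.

total ≈ 95.3 mm

Total = Σ Rᵢ Δtᵢ = 5.3 × 2.2 + 11 × 7.6
      = 11.66 + 83.6 = 95.3 mm.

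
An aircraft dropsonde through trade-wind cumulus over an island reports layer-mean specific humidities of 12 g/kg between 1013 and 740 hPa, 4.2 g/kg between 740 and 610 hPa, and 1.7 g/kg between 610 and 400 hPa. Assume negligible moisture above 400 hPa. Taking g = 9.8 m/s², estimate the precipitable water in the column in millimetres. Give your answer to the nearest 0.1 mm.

Precipitable water is the column-integrated vapour mass per unit area: PW = (1/g) Σ q̄ Δp, with q in kg/kg and Δp in Pa (1 kg/m² of water = 1 mm).
Layer 1013–740 hPa: Δp = 273 hPa = 27300 Pa, q̄ = 0.012 kg/kg → 0.012 × 27300 / 9.8 = 33.43 mm
Layer 740–610 hPa: Δp = 130 hPa = 13000 Pa, q̄ = 0.0042 kg/kg → 0.0042 × 13000 / 9.8 = 5.57 mm
Layer 610–400 hPa: Δp = 210 hPa = 21000 Pa, q̄ = 0.0017 kg/kg → 0.0017 × 21000 / 9.8 = 3.64 mm
PW = 33.43 + 5.57 + 3.64 = 42.64 ≈ 42.6 mm.

PW ≈ 42.6 mm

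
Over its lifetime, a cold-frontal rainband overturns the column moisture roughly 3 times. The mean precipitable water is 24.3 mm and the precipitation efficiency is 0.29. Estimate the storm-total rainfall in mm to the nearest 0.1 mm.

rainfall ≈ 21.1 mm

Each cycle deposits ε × PW = 0.29 × 24.3 = 7.047 mm.
Over 3 cycles: 3 × 7.047 = 21.1 mm.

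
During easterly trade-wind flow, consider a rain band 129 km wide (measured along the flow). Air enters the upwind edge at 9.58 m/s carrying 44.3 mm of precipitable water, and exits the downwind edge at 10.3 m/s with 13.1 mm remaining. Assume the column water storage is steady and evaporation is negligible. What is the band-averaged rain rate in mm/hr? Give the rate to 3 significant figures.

Column moisture flux per unit crosswind length is F = V × PW.
Inflow: F_in = 9.58 × 44.3 = 424.394 mm·m/s
Outflow: F_out = 10.3 × 13.1 = 134.93 mm·m/s
Steady-state rate R = (F_in − F_out)/L = (424.394 − 134.93) / 129000 m = 2.244e-03 mm/s.
R = 2.244e-03 × 3600 = 8.08 mm/hr.

R ≈ 8.08 mm/hr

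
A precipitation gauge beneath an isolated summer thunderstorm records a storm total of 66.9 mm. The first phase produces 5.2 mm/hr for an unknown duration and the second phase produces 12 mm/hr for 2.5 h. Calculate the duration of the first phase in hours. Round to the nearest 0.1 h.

duration ≈ 7.1 h

Known phases: 12 × 2.5 = 30 mm.
Remaining depth = 66.9 − 30 = 36.9 mm.
Duration = 36.9 / 5.2 = 7.1 h.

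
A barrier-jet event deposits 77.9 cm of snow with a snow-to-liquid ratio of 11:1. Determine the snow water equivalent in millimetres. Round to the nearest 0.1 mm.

SWE = snow depth / ratio = 77.9 cm / 11 = 7.082 cm = 70.8 mm.

SWE ≈ 70.8 mm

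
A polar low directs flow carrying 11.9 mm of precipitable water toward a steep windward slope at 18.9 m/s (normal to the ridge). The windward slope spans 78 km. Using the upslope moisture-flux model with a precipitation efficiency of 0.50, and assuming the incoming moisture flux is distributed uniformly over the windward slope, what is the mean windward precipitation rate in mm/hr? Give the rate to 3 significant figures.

Incoming column moisture flux per unit ridge length: F = V × PW = 18.9 × 11.9 = 224.91 mm·m/s.
Spread over the 78 km slope with efficiency ε = 0.50: R = ε·F/W = 0.50 × 224.91 / 78000 m = 1.442e-03 mm/s.
R = 1.442e-03 × 3600 = 5.19 mm/hr.

R ≈ 5.19 mm/hr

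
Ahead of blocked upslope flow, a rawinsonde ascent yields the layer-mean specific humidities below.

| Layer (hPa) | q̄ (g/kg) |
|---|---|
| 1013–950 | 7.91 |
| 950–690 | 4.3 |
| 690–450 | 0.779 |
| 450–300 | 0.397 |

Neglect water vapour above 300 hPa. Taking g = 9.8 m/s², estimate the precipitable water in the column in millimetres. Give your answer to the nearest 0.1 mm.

Precipitable water is the column-integrated vapour mass per unit area: PW = (1/g) Σ q̄ Δp, with q in kg/kg and Δp in Pa (1 kg/m² of water = 1 mm).
Layer 1013–950 hPa: Δp = 63 hPa = 6300 Pa, q̄ = 0.00791 kg/kg → 0.00791 × 6300 / 9.8 = 5.08 mm
Layer 950–690 hPa: Δp = 260 hPa = 26000 Pa, q̄ = 0.0043 kg/kg → 0.0043 × 26000 / 9.8 = 11.41 mm
Layer 690–450 hPa: Δp = 240 hPa = 24000 Pa, q̄ = 0.000779 kg/kg → 0.000779 × 24000 / 9.8 = 1.91 mm
Layer 450–300 hPa: Δp = 150 hPa = 15000 Pa, q̄ = 0.000397 kg/kg → 0.000397 × 15000 / 9.8 = 0.61 mm
PW = 5.08 + 11.41 + 1.91 + 0.61 = 19.01 ≈ 19.0 mm.

PW ≈ 19.0 mm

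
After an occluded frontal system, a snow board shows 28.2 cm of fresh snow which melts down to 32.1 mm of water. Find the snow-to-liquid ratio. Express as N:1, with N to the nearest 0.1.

ratio ≈ 8.8

Ratio = snow depth / SWE = 282 mm / 32.1 mm = 8.8, i.e. 8.8:1.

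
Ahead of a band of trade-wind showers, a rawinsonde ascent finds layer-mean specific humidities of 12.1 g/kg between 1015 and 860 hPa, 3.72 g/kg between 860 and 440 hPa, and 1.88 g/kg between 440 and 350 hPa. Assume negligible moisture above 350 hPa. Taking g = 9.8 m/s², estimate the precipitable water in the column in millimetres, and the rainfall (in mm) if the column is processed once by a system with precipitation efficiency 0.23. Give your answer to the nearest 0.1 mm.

PW ≈ 36.8 mm; rainfall ≈ 8.5 mm

Precipitable water is the column-integrated vapour mass per unit area: PW = (1/g) Σ q̄ Δp, with q in kg/kg and Δp in Pa (1 kg/m² of water = 1 mm).
Layer 1015–860 hPa: Δp = 155 hPa = 15500 Pa, q̄ = 0.0121 kg/kg → 0.0121 × 15500 / 9.8 = 19.14 mm
Layer 860–440 hPa: Δp = 420 hPa = 42000 Pa, q̄ = 0.00372 kg/kg → 0.00372 × 42000 / 9.8 = 15.94 mm
Layer 440–350 hPa: Δp = 90 hPa = 9000 Pa, q̄ = 0.00188 kg/kg → 0.00188 × 9000 / 9.8 = 1.73 mm
PW = 19.14 + 15.94 + 1.73 = 36.81 ≈ 36.8 mm.
Rainfall = ε × PW = 0.23 × 36.8 = 8.5 mm.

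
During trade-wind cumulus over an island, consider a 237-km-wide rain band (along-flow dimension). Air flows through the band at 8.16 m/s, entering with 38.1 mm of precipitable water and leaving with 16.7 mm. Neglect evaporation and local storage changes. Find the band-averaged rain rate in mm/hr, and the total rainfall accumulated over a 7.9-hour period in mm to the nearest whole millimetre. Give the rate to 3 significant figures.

R ≈ 2.65 mm/hr; total ≈ 21 mm

Column moisture flux per unit crosswind length is F = V × PW.
Inflow: F_in = 8.16 × 38.1 = 310.896 mm·m/s
Outflow: F_out = 8.16 × 16.7 = 136.272 mm·m/s
Steady-state rate R = (F_in − F_out)/L = (310.896 − 136.272) / 237000 m = 7.368e-04 mm/s.
R = 7.368e-04 × 3600 = 2.65 mm/hr.
Over 7.9 h: total = 2.65 × 7.9 = 20.935 ≈ 21 mm.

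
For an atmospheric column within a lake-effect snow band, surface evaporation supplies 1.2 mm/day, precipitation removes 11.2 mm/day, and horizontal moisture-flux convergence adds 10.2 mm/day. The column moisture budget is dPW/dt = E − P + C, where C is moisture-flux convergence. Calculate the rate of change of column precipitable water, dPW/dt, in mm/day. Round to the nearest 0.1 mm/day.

dPW/dt = E − P + C = 1.2 − 11.2 + (10.2) = 0.2 mm/day.

dPW/dt ≈ 0.2 mm/day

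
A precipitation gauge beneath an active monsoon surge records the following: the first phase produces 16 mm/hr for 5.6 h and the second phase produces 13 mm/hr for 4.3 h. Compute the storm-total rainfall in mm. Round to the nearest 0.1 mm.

total ≈ 145.5 mm

Total = Σ Rᵢ Δtᵢ = 16 × 5.6 + 13 × 4.3
      = 89.6 + 55.9 = 145.5 mm.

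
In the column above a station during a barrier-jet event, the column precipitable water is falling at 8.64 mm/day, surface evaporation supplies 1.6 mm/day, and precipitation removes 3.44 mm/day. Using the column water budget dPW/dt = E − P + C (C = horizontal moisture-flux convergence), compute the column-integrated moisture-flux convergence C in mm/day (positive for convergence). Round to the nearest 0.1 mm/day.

dPW/dt = -8.64 mm/day.
C = dPW/dt − E + P = (-8.64) − 1.6 + 3.44 = -6.8 mm/day.

C ≈ -6.8 mm/day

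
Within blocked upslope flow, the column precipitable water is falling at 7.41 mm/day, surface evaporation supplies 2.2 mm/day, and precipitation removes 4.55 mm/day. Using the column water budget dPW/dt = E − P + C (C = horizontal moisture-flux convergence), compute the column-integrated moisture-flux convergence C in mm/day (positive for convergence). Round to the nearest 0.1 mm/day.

dPW/dt = -7.41 mm/day.
C = dPW/dt − E + P = (-7.41) − 2.2 + 4.55 = -5.1 mm/day.

C ≈ -5.1 mm/day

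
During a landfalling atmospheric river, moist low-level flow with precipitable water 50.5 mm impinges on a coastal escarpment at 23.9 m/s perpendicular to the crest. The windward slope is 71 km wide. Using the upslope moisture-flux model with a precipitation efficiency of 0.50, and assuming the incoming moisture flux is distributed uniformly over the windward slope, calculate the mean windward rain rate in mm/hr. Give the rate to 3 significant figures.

R ≈ 30.6 mm/hr

Incoming column moisture flux per unit ridge length: F = V × PW = 23.9 × 50.5 = 1206.95 mm·m/s.
Spread over the 71 km slope with efficiency ε = 0.50: R = ε·F/W = 0.50 × 1206.95 / 71000 m = 8.500e-03 mm/s.
R = 8.500e-03 × 3600 = 30.6 mm/hr.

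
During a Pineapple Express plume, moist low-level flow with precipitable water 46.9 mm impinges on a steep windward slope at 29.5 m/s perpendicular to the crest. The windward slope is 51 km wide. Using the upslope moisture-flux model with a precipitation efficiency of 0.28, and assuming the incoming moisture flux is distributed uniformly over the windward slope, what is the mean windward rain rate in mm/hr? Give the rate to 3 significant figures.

R ≈ 27.3 mm/hr

Incoming column moisture flux per unit ridge length: F = V × PW = 29.5 × 46.9 = 1383.55 mm·m/s.
Spread over the 51 km slope with efficiency ε = 0.28: R = ε·F/W = 0.28 × 1383.55 / 51000 m = 7.596e-03 mm/s.
R = 7.596e-03 × 3600 = 27.3 mm/hr.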